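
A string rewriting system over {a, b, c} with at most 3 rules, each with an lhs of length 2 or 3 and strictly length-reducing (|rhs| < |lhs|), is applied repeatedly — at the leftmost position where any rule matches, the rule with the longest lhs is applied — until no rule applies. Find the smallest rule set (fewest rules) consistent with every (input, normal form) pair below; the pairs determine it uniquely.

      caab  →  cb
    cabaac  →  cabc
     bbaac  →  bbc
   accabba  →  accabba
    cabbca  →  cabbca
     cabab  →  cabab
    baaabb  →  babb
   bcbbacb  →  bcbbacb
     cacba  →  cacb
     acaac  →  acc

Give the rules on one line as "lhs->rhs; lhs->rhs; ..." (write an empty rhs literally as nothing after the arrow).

  | caab => cb
  | cabaac => cabc
  | bbaac => bbc
  | accabba

aa->; cba->cb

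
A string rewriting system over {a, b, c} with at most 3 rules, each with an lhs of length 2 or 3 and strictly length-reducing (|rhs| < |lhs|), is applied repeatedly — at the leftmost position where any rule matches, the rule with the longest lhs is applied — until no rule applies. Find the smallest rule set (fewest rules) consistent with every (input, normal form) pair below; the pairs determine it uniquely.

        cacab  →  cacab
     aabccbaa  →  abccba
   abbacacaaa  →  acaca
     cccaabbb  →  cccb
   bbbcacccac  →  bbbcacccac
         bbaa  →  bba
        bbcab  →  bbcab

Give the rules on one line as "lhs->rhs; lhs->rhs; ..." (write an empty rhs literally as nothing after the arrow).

aa->a; abb->

  | cacab
  | aabccbaa => abccbaa => abccba
  | abbacacaaa => acacaaa => acacaa => acaca
  | cccaabbb => cccabbb => cccb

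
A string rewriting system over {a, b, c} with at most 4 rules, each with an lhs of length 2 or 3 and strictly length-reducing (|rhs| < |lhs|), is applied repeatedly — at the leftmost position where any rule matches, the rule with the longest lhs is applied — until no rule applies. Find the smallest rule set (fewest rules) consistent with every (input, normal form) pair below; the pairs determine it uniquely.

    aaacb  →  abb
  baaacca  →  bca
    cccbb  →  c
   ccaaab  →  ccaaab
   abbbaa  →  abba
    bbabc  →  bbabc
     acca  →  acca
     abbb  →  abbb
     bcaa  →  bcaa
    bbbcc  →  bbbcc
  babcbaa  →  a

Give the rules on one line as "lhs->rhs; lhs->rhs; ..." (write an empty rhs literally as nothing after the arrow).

  | aaacb => abb
  | baaacca => aacca => bca
  | cccbb => ccb => c
  | ccaaab

aac->b; baa->a; cb->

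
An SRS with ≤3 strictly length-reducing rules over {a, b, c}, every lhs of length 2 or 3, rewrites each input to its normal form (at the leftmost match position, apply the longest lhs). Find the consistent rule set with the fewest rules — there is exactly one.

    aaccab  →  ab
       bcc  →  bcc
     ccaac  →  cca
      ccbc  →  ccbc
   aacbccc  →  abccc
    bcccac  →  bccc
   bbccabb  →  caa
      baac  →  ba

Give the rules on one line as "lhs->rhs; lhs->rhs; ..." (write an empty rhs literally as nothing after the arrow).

  | aaccab => acab => ab
  | bcc
  | ccaac => cca
  | ccbc

ac->; bb->a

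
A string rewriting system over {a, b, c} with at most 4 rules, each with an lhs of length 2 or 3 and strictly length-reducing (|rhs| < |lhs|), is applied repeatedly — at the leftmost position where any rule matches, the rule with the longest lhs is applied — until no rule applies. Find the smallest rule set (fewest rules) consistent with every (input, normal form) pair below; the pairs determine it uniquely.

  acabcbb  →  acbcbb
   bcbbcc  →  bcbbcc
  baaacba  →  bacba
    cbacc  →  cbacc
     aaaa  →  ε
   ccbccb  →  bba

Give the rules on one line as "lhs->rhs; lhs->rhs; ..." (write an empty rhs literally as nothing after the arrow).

aa->; ab->b; ccb->ba

  | acabcbb => acbcbb
  | bcbbcc
  | baaacba => bacba
  | cbacc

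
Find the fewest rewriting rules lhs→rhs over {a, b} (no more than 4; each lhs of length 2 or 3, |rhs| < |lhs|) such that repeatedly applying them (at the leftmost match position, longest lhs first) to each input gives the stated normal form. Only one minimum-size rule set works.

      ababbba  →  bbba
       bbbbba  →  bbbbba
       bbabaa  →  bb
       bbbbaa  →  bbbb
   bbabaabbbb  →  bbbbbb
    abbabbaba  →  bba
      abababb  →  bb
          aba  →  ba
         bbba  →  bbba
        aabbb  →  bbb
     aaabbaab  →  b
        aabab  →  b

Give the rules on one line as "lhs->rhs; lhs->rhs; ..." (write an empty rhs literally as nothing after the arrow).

  | ababbba => babbba => bbba
  | bbbbba
  | bbabaa => bbaa => bb
  | bbbbaa => bbbb

aa->; ab->b; abb->a; bab->b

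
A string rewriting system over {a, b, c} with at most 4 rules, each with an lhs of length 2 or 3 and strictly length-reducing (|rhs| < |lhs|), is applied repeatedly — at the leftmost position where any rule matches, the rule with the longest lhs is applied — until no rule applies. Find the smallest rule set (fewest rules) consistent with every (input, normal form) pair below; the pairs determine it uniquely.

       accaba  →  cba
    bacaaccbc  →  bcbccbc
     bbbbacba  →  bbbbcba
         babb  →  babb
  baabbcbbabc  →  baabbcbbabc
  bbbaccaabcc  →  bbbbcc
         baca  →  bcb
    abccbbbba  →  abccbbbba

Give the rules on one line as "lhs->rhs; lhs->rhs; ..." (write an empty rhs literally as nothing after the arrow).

ac->c; aca->cb; ca->

  | accaba => ccaba => cba
  | bacaaccbc => bcbaccbc => bcbccbc
  | bbbbacba => bbbbcba
  | babb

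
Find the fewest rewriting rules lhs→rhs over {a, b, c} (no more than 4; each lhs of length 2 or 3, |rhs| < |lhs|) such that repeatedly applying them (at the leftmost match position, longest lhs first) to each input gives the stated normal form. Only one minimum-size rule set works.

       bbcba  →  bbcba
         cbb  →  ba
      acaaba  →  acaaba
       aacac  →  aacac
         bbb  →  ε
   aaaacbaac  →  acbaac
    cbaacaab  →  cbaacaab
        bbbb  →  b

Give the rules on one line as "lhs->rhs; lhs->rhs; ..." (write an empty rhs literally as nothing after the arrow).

  | bbcba
  | cbb => ba
  | acaaba
  | aacac

aaa->; bbb->; cbb->ba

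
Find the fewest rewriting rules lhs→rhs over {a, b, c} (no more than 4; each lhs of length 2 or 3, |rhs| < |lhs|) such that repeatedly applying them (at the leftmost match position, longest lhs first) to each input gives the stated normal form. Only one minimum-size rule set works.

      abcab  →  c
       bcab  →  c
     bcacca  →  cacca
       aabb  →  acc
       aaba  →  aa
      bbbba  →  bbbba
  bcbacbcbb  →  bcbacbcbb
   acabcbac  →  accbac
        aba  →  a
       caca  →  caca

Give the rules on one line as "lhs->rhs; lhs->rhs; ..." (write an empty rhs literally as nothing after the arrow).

ab->; abb->cc; bca->ca

  | abcab => cab => c
  | bcab => cab => c
  | bcacca => cacca
  | aabb => acc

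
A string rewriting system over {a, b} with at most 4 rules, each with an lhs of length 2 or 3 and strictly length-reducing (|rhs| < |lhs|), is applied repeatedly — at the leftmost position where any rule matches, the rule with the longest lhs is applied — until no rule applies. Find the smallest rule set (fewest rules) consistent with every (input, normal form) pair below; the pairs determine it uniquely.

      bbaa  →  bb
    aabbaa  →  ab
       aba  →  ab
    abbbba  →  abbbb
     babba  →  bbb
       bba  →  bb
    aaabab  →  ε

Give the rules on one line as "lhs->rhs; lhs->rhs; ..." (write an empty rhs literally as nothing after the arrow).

  | bbaa => bab => bb
  | aabbaa => baa => ab
  | aba => ab
  | abbbba => abbbb

aab->; ba->b; baa->ab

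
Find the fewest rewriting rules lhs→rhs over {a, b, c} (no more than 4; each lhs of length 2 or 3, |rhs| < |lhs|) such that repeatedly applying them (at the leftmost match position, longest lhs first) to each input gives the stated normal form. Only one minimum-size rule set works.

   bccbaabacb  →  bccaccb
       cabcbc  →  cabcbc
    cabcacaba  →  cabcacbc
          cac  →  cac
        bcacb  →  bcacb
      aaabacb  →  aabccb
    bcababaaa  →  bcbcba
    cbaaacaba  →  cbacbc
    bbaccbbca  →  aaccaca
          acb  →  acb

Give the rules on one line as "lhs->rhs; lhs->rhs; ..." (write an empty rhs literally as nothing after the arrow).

aba->bc; baa->ba; bb->a

  | bccbaabacb => bccbabacb => bccbbccb => bccaccb
  | cabcbc
  | cabcacaba => cabcacbc
  | cac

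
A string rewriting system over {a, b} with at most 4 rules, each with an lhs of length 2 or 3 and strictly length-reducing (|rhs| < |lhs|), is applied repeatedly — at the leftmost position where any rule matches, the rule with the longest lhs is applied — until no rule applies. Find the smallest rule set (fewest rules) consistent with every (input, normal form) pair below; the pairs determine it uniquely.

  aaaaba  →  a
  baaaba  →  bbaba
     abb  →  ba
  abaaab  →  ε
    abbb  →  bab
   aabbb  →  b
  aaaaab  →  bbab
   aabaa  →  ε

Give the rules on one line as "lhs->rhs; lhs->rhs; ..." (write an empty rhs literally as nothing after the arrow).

aa->b; abb->ba; bbb->

  | aaaaba => baaba => bbba => a
  | baaaba => bbaba
  | abb => ba
  | abaaab => abbab => baab => bbb => ε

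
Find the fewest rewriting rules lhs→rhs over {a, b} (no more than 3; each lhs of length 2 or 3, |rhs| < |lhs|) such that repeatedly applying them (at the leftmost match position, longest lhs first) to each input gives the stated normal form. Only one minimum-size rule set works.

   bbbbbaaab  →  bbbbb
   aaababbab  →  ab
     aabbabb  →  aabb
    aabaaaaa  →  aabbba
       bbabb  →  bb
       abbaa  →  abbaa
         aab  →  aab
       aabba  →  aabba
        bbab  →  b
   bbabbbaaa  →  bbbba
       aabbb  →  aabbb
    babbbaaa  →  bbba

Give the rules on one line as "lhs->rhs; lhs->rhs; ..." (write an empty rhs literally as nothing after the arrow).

aaa->ba; bab->

  | bbbbbaaab => bbbbbbab => bbbbb
  | aaababbab => bababbab => abbab => ab
  | aabbabb => aabb
  | aabaaaaa => aabbaaa => aabbba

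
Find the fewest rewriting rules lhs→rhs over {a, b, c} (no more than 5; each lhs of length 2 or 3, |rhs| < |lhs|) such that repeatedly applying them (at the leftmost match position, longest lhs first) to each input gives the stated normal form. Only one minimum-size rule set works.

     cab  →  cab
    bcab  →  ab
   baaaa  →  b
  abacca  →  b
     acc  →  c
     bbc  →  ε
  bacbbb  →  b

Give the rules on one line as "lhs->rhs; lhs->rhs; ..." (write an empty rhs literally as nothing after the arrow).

  | cab
  | bcab => ab
  | baaaa => bbaa => baa => bb => b
  | abacca => abca => aa => b

aa->b; ac->; bb->b; bc->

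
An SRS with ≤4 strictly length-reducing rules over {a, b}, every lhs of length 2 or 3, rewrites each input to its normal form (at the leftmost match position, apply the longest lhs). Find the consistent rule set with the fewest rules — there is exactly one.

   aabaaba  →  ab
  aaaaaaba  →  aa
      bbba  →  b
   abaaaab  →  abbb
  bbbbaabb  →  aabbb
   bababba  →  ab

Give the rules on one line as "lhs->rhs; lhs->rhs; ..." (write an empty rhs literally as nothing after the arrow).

  | aabaaba => aaabba => abbba => abab => ab
  | aaaaaaba => abaaaba => aababa => aaba => aa
  | bbba => bab => b
  | abaaaab => aabaab => aaabb => abbb

aaa->ab; ba->; baa->ab; bba->ab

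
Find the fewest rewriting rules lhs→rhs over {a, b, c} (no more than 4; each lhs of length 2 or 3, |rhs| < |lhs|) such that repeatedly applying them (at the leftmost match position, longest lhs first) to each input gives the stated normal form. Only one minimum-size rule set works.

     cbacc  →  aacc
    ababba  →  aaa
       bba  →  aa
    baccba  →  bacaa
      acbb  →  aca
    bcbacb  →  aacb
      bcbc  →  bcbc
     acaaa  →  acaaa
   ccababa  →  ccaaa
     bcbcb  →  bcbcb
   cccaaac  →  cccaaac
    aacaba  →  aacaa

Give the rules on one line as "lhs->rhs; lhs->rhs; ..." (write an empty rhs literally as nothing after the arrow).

ab->a; baa->aa; bb->a; cba->aa

  | cbacc => aacc
  | ababba => aabba => aaba => aaa
  | bba => aa
  | baccba => bacaa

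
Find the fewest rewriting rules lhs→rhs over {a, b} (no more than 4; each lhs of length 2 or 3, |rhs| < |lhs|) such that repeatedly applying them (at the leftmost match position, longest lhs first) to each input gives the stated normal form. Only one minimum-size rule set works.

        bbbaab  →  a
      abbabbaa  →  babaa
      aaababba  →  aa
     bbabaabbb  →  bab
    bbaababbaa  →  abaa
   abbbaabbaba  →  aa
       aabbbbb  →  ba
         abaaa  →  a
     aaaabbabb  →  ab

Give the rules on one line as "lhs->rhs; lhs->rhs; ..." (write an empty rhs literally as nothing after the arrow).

  | bbbaab => baab => bba => a
  | abbabbaa => aabbaa => babaa
  | aaababba => bbabba => abba => aa
  | bbabaabbb => abaabbb => abbabb => aabb => bab

aaa->b; aab->ba; bb->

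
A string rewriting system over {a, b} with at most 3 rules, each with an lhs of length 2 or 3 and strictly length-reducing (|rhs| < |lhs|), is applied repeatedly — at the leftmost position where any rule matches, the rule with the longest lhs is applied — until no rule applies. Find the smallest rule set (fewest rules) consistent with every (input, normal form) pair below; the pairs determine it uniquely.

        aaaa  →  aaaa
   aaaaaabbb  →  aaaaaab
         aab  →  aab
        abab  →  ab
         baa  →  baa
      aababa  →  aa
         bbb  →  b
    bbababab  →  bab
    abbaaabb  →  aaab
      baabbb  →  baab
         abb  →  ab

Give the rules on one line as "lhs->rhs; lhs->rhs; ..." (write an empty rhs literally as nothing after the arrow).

aba->a; bb->b

  | aaaa
  | aaaaaabbb => aaaaaabb => aaaaaab
  | aab
  | abab => ab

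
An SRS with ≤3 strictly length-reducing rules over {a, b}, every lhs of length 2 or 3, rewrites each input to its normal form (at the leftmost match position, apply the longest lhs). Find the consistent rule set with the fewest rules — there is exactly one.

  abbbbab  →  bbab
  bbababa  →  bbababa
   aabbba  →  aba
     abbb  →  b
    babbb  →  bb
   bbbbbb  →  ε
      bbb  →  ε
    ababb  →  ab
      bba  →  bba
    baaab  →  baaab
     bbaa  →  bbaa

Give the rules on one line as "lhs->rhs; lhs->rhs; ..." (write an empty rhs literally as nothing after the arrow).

  | abbbbab => bbab
  | bbababa
  | aabbba => aba
  | abbb => b

abb->; bbb->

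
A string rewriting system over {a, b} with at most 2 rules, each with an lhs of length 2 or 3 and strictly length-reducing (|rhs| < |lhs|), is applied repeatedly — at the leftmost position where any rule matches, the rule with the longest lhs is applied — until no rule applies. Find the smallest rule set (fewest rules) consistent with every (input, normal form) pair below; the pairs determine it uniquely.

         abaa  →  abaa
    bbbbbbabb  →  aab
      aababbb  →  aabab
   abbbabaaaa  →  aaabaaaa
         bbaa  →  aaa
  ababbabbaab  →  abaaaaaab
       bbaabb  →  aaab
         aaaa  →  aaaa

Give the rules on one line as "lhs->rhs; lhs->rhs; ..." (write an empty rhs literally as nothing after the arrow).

  | abaa
  | bbbbbbabb => bbbbbabb => bbbbabb => bbbabb => bbabb => aabb => aab
  | aababbb => aababb => aabab
  | abbbabaaaa => abbabaaaa => aaabaaaa

bb->b; bba->aa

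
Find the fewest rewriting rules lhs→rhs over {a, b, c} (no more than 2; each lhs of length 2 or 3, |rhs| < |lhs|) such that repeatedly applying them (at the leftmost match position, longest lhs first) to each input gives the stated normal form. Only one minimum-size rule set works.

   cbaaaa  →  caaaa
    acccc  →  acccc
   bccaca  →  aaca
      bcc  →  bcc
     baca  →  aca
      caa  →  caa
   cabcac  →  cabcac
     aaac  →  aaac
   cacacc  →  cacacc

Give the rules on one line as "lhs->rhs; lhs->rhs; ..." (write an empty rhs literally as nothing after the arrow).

  | cbaaaa => caaaa
  | acccc
  | bccaca => baaca => aaca
  | bcc

ba->a; cca->aa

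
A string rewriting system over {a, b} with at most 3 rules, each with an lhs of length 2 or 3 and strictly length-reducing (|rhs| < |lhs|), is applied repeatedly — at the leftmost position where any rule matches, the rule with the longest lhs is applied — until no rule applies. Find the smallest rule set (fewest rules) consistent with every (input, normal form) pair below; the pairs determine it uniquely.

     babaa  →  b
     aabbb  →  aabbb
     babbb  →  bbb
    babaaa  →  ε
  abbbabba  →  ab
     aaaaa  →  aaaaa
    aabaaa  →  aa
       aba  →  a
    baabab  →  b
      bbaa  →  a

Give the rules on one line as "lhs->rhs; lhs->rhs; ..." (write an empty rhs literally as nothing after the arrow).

  | babaa => baa => b
  | aabbb
  | babbb => bbb
  | babaaa => baaa => ba => ε

ba->; baa->b; bba->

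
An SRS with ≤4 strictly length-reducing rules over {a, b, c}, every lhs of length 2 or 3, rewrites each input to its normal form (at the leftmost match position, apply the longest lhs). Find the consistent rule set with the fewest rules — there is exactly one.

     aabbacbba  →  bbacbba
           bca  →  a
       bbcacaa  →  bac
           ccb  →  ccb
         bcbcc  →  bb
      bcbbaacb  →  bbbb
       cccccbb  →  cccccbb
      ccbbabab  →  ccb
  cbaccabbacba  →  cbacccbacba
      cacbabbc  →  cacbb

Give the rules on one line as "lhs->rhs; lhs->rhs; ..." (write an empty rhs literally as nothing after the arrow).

aa->; ab->c; bc->b; bca->a

  | aabbacbba => bbacbba
  | bca => a
  | bbcacaa => bacaa => bac
  | ccb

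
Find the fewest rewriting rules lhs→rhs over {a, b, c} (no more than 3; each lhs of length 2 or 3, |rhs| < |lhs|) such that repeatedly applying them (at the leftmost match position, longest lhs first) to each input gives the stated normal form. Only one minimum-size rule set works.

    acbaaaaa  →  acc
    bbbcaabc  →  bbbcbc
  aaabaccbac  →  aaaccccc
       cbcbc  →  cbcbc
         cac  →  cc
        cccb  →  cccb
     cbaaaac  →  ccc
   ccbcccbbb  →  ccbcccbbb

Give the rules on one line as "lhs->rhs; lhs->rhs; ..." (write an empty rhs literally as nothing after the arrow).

ba->c; ca->c

  | acbaaaaa => accaaaa => accaaa => accaa => acca => acc
  | bbbcaabc => bbbcabc => bbbcbc
  | aaabaccbac => aaacccbac => aaaccccc
  | cbcbc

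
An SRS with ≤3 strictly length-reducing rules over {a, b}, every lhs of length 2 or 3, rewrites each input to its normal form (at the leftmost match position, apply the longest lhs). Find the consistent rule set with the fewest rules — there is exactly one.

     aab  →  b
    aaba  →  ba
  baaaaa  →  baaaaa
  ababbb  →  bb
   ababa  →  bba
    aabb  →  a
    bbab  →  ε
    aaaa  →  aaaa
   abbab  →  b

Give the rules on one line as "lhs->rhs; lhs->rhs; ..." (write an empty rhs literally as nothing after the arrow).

ab->b; abb->; bbb->

  | aab => ab => b
  | aaba => aba => ba
  | baaaaa
  | ababbb => babbb => bb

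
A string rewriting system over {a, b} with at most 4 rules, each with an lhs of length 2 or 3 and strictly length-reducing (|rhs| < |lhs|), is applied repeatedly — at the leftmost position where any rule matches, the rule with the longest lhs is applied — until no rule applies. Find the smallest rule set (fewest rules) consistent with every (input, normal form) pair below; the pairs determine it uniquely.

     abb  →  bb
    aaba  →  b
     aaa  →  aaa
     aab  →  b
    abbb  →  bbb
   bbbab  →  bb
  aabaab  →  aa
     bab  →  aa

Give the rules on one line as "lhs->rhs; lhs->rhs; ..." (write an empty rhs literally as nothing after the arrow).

ab->b; ba->b; bab->aa

  | abb => bb
  | aaba => aba => ba => b
  | aaa
  | aab => ab => b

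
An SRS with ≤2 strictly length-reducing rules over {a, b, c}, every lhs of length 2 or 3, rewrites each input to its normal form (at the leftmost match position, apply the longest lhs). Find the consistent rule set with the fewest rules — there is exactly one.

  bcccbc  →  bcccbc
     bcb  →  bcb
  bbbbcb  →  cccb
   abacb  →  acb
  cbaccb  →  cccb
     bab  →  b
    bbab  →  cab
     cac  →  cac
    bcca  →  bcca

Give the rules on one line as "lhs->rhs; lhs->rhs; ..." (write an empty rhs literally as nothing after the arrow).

  | bcccbc
  | bcb
  | bbbbcb => cbbcb => cccb
  | abacb => acb

ba->; bb->c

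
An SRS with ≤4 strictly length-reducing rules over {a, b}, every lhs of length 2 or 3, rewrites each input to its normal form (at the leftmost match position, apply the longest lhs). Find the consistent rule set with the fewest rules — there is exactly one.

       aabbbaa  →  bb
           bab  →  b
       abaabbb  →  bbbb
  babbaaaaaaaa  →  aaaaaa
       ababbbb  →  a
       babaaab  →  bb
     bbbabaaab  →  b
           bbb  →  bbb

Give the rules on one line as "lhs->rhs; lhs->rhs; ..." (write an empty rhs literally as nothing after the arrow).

  | aabbbaa => bbbbaa => bbba => bb
  | bab => b
  | abaabbb => aabbb => bbbb
  | babbaaaaaaaa => bbaaaaaaaa => baaaaaaa => aaaaaa

aab->bb; abb->a; ba->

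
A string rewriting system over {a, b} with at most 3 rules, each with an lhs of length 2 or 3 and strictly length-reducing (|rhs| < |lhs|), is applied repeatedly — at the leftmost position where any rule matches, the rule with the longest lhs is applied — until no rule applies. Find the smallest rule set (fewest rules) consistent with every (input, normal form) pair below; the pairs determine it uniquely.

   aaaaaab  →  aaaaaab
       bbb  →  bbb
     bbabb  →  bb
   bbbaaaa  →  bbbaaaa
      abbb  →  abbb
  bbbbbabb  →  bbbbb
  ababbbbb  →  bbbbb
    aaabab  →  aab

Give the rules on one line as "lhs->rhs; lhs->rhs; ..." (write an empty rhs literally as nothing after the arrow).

aba->; bab->

  | aaaaaab
  | bbb
  | bbabb => bb
  | bbbaaaa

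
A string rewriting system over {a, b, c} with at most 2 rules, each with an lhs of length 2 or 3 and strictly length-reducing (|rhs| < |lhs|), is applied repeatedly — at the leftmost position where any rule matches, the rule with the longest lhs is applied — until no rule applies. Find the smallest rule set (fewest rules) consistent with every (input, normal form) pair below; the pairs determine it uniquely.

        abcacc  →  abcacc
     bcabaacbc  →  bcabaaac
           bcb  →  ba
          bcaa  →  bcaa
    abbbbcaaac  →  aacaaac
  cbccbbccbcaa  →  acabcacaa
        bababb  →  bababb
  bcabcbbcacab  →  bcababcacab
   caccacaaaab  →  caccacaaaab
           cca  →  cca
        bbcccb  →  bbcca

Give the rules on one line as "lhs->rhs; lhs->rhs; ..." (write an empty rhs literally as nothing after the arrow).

  | abcacc
  | bcabaacbc => bcabaaac
  | bcb => ba
  | bcaa

bbb->c; cb->a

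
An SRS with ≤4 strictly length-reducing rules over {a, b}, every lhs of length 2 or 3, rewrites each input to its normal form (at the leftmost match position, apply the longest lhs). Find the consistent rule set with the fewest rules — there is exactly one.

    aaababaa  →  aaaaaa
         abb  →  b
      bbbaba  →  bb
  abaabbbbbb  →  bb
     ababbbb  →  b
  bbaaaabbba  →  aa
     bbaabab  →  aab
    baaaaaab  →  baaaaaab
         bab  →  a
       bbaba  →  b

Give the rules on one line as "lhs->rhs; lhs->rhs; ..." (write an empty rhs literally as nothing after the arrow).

  | aaababaa => aaaaaa
  | abb => b
  | bbbaba => bbba => bb
  | abaabbbbbb => ababbbbb => aabbbb => abbb => bb

abb->b; bab->a; bba->b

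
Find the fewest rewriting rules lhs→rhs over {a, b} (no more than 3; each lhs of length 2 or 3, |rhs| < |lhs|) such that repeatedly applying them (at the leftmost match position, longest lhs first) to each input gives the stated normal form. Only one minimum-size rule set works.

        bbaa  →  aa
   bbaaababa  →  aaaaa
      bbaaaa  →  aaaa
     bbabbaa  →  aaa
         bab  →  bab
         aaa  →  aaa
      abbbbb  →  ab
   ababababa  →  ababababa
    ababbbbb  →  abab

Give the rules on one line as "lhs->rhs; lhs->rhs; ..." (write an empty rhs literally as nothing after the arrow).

  | bbaa => aa
  | bbaaababa => aaababa => aaaaba => aaaaa
  | bbaaaa => aaaa
  | bbabbaa => abbaa => aaa

aab->aa; bb->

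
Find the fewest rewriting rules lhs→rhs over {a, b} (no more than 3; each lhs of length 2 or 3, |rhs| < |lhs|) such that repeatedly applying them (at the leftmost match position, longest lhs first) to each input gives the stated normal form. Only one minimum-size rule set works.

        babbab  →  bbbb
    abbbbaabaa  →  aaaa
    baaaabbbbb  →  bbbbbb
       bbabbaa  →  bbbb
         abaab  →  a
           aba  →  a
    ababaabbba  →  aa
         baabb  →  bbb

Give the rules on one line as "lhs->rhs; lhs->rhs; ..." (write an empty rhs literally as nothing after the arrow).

ab->; abb->a; ba->b

  | babbab => bbbab => bbbb
  | abbbbaabaa => abbaabaa => aaabaa => aaaa
  | baaaabbbbb => baaabbbbb => baabbbbb => babbbbb => bbbbbb
  | bbabbaa => bbbbaa => bbbba => bbbb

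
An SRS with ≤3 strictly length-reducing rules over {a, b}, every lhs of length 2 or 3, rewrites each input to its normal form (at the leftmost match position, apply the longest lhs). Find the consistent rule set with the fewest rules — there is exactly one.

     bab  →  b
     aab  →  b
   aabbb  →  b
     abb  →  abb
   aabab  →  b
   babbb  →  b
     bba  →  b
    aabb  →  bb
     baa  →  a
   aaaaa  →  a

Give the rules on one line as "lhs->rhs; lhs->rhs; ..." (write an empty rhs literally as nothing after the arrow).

  | bab => b
  | aab => b
  | aabbb => bbb => b
  | abb

aa->; ba->; bbb->b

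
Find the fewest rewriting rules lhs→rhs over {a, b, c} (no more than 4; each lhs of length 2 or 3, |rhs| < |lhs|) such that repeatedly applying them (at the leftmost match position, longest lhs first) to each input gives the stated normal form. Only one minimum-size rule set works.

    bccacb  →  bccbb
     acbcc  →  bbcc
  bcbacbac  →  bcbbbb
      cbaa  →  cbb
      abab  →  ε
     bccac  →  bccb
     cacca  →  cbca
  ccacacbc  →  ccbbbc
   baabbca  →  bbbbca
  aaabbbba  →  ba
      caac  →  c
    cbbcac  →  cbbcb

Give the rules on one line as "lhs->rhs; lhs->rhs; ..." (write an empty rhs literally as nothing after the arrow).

  | bccacb => bccbb
  | acbcc => bbcc
  | bcbacbac => bcbbbac => bcbbbb
  | cbaa => cbb

ab->; ac->b; baa->bb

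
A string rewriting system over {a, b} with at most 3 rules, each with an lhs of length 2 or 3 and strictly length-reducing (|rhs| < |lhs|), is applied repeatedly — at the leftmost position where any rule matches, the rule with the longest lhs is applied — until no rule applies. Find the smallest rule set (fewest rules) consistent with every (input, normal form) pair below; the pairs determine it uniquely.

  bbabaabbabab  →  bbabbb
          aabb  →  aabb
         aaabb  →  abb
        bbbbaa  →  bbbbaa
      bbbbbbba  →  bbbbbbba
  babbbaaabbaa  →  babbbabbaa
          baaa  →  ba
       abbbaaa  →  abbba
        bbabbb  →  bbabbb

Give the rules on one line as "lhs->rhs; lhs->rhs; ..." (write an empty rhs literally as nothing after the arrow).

  | bbabaabbabab => bbabbabab => bbabbb
  | aabb
  | aaabb => abb
  | bbbbaa

aaa->a; aba->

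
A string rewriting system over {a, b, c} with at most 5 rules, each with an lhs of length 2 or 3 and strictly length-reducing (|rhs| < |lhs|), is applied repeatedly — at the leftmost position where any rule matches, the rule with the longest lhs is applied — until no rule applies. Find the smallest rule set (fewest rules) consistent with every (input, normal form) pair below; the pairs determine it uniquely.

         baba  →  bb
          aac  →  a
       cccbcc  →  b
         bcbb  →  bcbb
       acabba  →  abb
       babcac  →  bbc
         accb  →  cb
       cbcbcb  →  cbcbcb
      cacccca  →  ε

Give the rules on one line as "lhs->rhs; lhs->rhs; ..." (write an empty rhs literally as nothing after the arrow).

ac->; ba->b; ca->; cc->a

  | baba => bba => bb
  | aac => a
  | cccbcc => acbcc => bcc => ba => b
  | bcbb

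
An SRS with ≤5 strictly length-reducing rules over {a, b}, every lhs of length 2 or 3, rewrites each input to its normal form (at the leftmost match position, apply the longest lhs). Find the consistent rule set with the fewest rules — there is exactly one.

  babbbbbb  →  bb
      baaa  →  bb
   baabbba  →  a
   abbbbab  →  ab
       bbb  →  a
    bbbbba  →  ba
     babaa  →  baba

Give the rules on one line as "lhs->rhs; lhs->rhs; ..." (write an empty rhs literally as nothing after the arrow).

  | babbbbbb => bbbbbb => abbb => bb
  | baaa => bb
  | baabbba => babbba => bbba => aa => a
  | abbbbab => bbbab => aab => ab

aa->a; aaa->b; abb->b; bbb->a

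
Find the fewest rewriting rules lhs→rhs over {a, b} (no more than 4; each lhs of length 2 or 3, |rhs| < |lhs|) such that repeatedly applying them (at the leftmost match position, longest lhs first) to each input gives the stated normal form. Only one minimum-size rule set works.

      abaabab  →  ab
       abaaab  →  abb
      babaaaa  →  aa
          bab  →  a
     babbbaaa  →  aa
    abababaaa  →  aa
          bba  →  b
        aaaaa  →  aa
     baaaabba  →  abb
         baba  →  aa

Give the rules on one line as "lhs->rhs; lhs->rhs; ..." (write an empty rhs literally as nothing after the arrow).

aaa->ab; ba->; bab->a

  | abaabab => aabab => aaa => ab
  | abaaab => aaab => abb
  | babaaaa => aaaaa => abaa => aa
  | bab => a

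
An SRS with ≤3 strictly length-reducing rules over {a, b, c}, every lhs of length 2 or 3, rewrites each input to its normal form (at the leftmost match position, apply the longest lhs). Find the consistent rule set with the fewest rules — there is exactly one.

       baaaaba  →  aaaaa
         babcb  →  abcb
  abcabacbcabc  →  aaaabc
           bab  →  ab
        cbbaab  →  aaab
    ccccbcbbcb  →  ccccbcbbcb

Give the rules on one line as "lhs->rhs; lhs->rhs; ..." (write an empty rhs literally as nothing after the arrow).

  | baaaaba => aaaaba => aaaaa
  | babcb => abcb
  | abcabacbcabc => ababacbcabc => aabacbcabc => aaacbcabc => aaacbabc => aaacabc => aaaabc
  | bab => ab

ba->a; bba->aa; ca->a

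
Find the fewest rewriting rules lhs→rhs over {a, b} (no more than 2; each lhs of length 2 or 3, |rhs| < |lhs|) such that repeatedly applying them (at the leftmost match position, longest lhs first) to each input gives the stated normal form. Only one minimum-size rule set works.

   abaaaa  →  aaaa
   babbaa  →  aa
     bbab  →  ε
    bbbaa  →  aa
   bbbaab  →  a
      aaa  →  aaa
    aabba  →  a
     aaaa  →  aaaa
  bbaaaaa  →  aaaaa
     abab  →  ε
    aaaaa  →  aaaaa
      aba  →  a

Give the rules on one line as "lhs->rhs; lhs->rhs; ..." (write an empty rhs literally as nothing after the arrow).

ab->; ba->a

  | abaaaa => aaaa
  | babbaa => abbaa => baa => aa
  | bbab => bab => ab => ε
  | bbbaa => bbaa => baa => aa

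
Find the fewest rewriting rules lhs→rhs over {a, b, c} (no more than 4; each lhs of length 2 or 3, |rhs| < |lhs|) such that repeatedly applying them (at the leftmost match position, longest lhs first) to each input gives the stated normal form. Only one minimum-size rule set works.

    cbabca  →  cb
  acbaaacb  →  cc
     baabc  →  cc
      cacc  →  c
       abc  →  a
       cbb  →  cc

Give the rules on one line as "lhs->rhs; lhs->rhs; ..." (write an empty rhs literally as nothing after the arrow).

  | cbabca => cbaa => cb
  | acbaaacb => bbaaacb => caaacb => cacb => cbb => cc
  | baabc => bbc => cc
  | cacc => cbc => c

aa->; ac->b; bb->c; bc->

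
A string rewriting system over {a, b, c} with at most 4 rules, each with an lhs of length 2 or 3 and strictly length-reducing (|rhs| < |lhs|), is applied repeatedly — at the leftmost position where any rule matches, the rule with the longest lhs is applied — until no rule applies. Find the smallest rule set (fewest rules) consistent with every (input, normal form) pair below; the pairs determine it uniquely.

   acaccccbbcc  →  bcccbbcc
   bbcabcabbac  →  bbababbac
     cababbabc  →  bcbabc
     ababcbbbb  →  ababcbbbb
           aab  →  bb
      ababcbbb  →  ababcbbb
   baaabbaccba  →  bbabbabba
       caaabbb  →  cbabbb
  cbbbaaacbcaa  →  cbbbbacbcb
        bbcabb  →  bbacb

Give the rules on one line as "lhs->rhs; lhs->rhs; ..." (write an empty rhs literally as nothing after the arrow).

  | acaccccbbcc => acabccbbcc => aacccbbcc => bcccbbcc
  | bbcabcabbac => bbaccabbac => bbababbac
  | cababbabc => acabbabc => aacbabc => bcbabc
  | ababcbbbb

aa->b; acc->ab; cab->ac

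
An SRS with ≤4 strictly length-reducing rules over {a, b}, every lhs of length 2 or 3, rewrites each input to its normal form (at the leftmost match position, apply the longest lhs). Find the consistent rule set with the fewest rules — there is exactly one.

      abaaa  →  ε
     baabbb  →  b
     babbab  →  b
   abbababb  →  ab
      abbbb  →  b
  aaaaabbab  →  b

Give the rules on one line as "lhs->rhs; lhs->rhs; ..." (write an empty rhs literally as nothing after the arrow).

aa->b; ba->; bb->b; bbb->a

  | abaaa => aaa => ba => ε
  | baabbb => abbb => aa => b
  | babbab => bbab => bab => b
  | abbababb => abababb => ababb => abb => ab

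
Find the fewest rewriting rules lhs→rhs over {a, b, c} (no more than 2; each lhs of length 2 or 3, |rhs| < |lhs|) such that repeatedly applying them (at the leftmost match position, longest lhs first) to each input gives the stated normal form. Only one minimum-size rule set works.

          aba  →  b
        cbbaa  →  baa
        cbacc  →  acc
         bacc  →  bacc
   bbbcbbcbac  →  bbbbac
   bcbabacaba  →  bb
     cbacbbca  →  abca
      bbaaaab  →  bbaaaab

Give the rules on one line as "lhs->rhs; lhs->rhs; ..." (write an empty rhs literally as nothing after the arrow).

  | aba => b
  | cbbaa => baa
  | cbacc => acc
  | bacc

aba->b; cb->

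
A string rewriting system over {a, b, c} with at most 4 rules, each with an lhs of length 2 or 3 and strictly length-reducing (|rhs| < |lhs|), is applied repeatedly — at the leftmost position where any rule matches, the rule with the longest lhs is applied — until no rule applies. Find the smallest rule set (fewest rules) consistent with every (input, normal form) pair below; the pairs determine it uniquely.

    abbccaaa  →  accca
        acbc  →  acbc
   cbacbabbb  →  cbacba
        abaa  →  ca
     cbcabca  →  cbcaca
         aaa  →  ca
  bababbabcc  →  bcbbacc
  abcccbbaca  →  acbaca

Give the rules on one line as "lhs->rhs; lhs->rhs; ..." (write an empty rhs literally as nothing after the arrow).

aa->c; ab->a; ccb->

  | abbccaaa => abccaaa => accaaa => accca
  | acbc
  | cbacbabbb => cbacbabb => cbacbab => cbacba
  | abaa => aaa => ca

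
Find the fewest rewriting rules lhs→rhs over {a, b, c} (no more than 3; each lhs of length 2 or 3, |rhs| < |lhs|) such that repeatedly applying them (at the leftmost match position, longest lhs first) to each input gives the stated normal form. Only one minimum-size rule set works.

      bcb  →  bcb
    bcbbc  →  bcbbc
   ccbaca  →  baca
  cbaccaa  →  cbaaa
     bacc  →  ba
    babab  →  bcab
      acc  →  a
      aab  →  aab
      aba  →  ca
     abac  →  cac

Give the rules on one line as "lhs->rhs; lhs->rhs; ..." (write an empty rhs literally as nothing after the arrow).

  | bcb
  | bcbbc
  | ccbaca => baca
  | cbaccaa => cbaaa

aba->ca; cc->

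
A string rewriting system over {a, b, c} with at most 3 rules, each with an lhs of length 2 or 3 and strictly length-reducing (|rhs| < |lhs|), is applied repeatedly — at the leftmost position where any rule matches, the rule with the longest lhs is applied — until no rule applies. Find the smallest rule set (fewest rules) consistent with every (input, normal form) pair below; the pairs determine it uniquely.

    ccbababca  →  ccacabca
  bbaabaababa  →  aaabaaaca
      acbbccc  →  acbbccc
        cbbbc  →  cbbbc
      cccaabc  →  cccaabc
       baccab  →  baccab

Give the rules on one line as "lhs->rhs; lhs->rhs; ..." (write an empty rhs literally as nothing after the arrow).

bab->ac; bba->aa

  | ccbababca => ccacabca
  | bbaabaababa => aaabaababa => aaabaaaca
  | acbbccc
  | cbbbc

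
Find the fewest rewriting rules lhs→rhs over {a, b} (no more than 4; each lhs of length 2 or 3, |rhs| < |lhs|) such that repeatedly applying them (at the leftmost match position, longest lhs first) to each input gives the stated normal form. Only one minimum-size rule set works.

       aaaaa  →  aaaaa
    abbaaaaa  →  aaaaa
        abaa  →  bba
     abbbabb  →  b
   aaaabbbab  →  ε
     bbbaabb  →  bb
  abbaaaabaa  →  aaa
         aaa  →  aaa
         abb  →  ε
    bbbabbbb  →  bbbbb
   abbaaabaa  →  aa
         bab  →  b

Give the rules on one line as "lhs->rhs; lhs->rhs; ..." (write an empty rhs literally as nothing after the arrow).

ab->; aba->bb; abb->; baa->a

  | aaaaa
  | abbaaaaa => aaaaa
  | abaa => bba
  | abbbabb => babb => b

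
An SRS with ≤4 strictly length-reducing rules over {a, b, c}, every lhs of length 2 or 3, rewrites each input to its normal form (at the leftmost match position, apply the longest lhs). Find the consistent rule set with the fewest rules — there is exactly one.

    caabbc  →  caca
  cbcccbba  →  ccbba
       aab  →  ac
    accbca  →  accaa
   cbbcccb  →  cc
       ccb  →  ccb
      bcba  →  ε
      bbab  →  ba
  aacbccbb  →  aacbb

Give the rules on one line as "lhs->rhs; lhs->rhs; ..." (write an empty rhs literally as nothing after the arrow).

  | caabbc => cacbc => caca
  | cbcccbba => ccbba
  | aab => ac
  | accbca => accaa

ab->c; aba->; bc->a; bcc->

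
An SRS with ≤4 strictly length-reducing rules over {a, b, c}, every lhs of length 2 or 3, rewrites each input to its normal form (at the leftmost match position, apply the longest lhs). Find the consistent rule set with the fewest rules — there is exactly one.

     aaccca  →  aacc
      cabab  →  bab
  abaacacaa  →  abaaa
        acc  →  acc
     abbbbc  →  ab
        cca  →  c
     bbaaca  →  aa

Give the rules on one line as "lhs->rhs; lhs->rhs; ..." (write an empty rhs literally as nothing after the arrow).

bb->; bbc->b; ca->

  | aaccca => aacc
  | cabab => bab
  | abaacacaa => abaacaa => abaaa
  | acc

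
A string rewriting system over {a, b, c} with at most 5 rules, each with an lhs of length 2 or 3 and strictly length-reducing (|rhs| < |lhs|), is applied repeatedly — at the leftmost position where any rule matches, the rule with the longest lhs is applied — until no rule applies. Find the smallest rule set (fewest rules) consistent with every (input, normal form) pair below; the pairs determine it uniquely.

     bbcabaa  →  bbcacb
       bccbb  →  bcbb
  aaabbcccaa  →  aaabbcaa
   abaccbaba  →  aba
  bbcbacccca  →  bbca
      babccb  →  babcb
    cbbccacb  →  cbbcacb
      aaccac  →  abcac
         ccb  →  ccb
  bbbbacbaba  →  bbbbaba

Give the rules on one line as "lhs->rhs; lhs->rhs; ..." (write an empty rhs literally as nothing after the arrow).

aac->ab; baa->cb; bcc->bc; cba->

  | bbcabaa => bbcacb
  | bccbb => bcbb
  | aaabbcccaa => aaabbccaa => aaabbcaa
  | abaccbaba => abacba => aba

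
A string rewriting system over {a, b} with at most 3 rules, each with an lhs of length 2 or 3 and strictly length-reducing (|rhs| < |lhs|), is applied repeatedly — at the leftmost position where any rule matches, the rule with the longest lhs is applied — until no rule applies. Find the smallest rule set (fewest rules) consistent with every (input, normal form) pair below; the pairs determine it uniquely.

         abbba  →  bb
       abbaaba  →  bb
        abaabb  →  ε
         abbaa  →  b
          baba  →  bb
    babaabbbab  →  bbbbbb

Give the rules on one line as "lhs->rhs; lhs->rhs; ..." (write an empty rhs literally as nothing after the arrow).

ab->; ba->b

  | abbba => bba => bb
  | abbaaba => baaba => baba => bba => bb
  | abaabb => aabb => ab => ε
  | abbaa => baa => ba => b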